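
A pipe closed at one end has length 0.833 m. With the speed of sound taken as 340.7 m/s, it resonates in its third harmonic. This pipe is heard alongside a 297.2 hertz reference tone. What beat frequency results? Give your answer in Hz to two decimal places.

Closed pipe (odd harmonics): f_n = n·v/(4L) = 3·340.7/(4·0.833) = 306.7527 Hz.
f_beat = |306.7527 − 297.2| = 9.55 Hz.

9.55 Hz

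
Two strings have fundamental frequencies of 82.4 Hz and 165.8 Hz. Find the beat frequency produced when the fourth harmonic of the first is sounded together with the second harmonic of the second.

Fourth harmonic of the first: 4·82.4 = 329.6 Hz.
Second harmonic of the second: 2·165.8 = 331.6 Hz.
f_beat = |329.6 − 331.6| = 2.0 Hz.

2.0 Hz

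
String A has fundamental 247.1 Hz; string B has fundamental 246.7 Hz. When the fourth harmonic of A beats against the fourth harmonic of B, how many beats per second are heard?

1.6 Hz

Fourth harmonic of the first: 4·247.1 = 988.4 Hz.
Fourth harmonic of the second: 4·246.7 = 986.8 Hz.
f_beat = |988.4 − 986.8| = 1.6 Hz.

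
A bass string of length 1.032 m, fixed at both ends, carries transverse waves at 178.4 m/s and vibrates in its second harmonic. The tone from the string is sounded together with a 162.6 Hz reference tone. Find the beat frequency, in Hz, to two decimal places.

For a string fixed at both ends, f_n = n·v/(2L) = 2·178.4/(2·1.032) = 172.8682 Hz.
f_beat = |172.8682 − 162.6| = 10.27 Hz.

10.27 Hz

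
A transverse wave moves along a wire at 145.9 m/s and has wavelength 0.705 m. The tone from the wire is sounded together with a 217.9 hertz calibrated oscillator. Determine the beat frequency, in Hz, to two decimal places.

Source frequency f = v/λ = 145.9/0.705 = 206.9504 Hz.
f_beat = |206.9504 − 217.9| = 10.95 Hz.

10.95 Hz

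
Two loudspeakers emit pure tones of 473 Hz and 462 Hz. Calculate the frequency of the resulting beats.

f_beat = |f₁ − f₂|.
|473 − 462| = 11 Hz.

11 Hz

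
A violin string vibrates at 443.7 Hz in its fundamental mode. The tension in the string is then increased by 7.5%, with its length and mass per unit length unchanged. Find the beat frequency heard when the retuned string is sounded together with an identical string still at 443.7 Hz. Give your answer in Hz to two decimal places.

For a string, f ∝ √T, so the new frequency is 443.7·√1.075 = 460.0380 Hz.
f_beat = |460.0380 − 443.7| = 16.34 Hz.

16.34 Hz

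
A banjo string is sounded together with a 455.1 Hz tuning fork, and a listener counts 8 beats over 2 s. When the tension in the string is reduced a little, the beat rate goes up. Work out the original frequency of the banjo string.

451.1 Hz

Beat frequency = 8/2 = 4 Hz.
|f − 455.1| = 4, so the banjo string was at either 451.1 Hz or 459.1 Hz.
Lower tension means lower frequency; the adjustment lowers the banjo string's frequency.
The beat rate rose, so the adjustment moved the banjo string further from 455.1 Hz — it was already below the reference.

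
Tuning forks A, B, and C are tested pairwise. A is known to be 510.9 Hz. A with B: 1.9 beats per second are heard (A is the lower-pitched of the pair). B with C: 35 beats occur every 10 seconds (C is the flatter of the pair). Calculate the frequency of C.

B is above A, so f_B = 510.9 + 1.9 = 512.8 Hz.
B–C: Beat frequency = 35/10 = 3.5 Hz.
C is below B, so f_C = 512.8 − 3.5 = 509.3 Hz.

509.3 Hz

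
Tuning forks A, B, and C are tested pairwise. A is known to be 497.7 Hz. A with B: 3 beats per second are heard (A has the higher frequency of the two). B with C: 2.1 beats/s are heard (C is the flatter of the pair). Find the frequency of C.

492.6 Hz

B is below A, so f_B = 497.7 − 3 = 494.7 Hz.
C is below B, so f_C = 494.7 − 2.1 = 492.6 Hz.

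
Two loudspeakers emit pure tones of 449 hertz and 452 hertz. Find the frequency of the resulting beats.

3 Hz

f_beat = |f₁ − f₂|.
|449 − 452| = 3 Hz.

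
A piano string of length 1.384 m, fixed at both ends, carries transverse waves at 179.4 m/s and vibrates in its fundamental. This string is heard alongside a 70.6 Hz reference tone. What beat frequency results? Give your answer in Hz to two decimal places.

For a string fixed at both ends, f_n = n·v/(2L) = 1·179.4/(2·1.384) = 64.8121 Hz.
f_beat = |64.8121 − 70.6| = 5.79 Hz.

5.79 Hz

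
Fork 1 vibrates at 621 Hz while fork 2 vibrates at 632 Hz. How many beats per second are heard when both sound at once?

11 Hz

The beat frequency equals the magnitude of the frequency difference.
|621 − 632| = 11 Hz.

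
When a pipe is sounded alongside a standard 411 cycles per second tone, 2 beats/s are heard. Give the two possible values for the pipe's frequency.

409 Hz or 413 Hz

|f − 411| = 2, so f = 411 ± 2.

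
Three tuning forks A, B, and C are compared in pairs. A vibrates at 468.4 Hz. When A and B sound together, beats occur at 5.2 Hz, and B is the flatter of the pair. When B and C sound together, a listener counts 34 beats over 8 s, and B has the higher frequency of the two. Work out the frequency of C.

B is below A, so f_B = 468.4 − 5.2 = 463.2 Hz.
B–C: Beat frequency = 34/8 = 4.25 Hz.
C is below B, so f_C = 463.2 − 4.25 = 458.95 Hz.

458.95 Hz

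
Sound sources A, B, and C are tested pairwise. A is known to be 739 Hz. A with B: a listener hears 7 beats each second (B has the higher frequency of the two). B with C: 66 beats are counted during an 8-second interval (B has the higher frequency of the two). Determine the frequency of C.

B is above A, so f_B = 739 + 7 = 746 Hz.
B–C: Beat frequency = 66/8 = 8.25 Hz.
C is below B, so f_C = 746 − 8.25 = 737.75 Hz.

737.75 Hz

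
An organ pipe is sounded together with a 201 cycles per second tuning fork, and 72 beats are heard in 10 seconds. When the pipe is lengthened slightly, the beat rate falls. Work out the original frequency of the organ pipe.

208.2 Hz

Beat frequency = 72/10 = 7.2 Hz.
|f − 201| = 7.2, so the organ pipe was at either 193.8 Hz or 208.2 Hz.
A longer pipe has a lower fundamental; the adjustment lowers the organ pipe's frequency.
The beat rate fell, so the adjustment moved the organ pipe toward 201 Hz — it must have started above the reference.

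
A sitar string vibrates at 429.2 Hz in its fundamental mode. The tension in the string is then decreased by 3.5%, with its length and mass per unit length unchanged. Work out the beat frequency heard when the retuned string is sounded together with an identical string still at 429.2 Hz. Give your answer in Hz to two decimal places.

7.58 Hz

For a string, f ∝ √T, so the new frequency is 429.2·√0.965 = 421.6221 Hz.
f_beat = |421.6221 − 429.2| = 7.58 Hz.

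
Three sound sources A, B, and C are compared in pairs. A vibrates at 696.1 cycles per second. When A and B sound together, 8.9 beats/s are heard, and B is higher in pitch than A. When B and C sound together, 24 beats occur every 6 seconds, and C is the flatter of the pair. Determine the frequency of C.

701 Hz

B is above A, so f_B = 696.1 + 8.9 = 705 Hz.
B–C: Beat frequency = 24/6 = 4 Hz.
C is below B, so f_C = 705 − 4 = 701 Hz.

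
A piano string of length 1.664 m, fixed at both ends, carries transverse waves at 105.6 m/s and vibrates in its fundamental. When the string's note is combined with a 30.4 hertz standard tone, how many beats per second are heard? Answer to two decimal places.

For a string fixed at both ends, f_n = n·v/(2L) = 1·105.6/(2·1.664) = 31.7308 Hz.
f_beat = |31.7308 − 30.4| = 1.33 Hz.

1.33 Hz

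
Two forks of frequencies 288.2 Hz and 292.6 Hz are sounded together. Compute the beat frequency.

f_beat = |f₁ − f₂|.
|288.2 − 292.6| = 4.4 Hz.

4.4 Hz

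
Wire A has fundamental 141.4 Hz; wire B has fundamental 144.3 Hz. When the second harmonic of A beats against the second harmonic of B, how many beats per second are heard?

Second harmonic of the first: 2·141.4 = 282.8 Hz.
Second harmonic of the second: 2·144.3 = 288.6 Hz.
f_beat = |282.8 − 288.6| = 5.8 Hz.

5.8 Hz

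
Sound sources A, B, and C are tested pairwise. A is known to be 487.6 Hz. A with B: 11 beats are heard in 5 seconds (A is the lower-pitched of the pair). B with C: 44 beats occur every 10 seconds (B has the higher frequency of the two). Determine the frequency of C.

485.4 Hz

A–B: Beat frequency = 11/5 = 2.2 Hz.
B is above A, so f_B = 487.6 + 2.2 = 489.8 Hz.
B–C: Beat frequency = 44/10 = 4.4 Hz.
C is below B, so f_C = 489.8 − 4.4 = 485.4 Hz.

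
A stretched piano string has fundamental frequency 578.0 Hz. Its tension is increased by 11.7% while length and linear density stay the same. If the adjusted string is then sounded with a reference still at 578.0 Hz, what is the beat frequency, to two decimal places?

For a string, f ∝ √T, so the new frequency is 578.0·√1.117 = 610.8779 Hz.
f_beat = |610.8779 − 578.0| = 32.88 Hz.

32.88 Hz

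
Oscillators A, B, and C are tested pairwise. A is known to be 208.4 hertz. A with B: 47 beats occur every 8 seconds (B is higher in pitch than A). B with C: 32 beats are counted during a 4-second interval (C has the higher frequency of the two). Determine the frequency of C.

222.275 Hz

A–B: Beat frequency = 47/8 = 5.875 Hz.
B is above A, so f_B = 208.4 + 5.875 = 214.275 Hz.
B–C: Beat frequency = 32/4 = 8 Hz.
C is above B, so f_C = 214.275 + 8 = 222.275 Hz.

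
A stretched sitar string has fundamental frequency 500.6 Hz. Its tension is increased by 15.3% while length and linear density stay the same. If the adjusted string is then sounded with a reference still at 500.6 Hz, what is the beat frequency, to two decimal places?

36.93 Hz

For a string, f ∝ √T, so the new frequency is 500.6·√1.153 = 537.5335 Hz.
f_beat = |537.5335 − 500.6| = 36.93 Hz.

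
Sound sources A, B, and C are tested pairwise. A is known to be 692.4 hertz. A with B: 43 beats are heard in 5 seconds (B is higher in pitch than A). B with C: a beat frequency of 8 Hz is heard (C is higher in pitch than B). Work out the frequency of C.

709 Hz

A–B: Beat frequency = 43/5 = 8.6 Hz.
B is above A, so f_B = 692.4 + 8.6 = 701 Hz.
C is above B, so f_C = 701 + 8 = 709 Hz.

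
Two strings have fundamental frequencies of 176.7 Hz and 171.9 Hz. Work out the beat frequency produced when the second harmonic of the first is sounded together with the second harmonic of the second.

9.6 Hz

Second harmonic of the first: 2·176.7 = 353.4 Hz.
Second harmonic of the second: 2·171.9 = 343.8 Hz.
f_beat = |353.4 − 343.8| = 9.6 Hz.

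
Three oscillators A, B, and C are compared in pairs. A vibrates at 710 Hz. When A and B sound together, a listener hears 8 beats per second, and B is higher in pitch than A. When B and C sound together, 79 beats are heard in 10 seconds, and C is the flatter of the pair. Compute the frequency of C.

B is above A, so f_B = 710 + 8 = 718 Hz.
B–C: Beat frequency = 79/10 = 7.9 Hz.
C is below B, so f_C = 718 − 7.9 = 710.1 Hz.

710.1 Hz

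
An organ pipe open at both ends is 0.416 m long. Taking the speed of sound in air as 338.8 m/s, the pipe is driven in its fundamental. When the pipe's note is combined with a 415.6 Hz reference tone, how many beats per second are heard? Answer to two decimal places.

8.39 Hz

Open pipe: f_n = n·v/(2L) = 1·338.8/(2·0.416) = 407.2115 Hz.
f_beat = |407.2115 − 415.6| = 8.39 Hz.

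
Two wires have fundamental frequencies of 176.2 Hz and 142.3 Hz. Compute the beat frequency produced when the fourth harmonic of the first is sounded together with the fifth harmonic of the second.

6.7 Hz

Fourth harmonic of the first: 4·176.2 = 704.8 Hz.
Fifth harmonic of the second: 5·142.3 = 711.5 Hz.
f_beat = |704.8 − 711.5| = 6.7 Hz.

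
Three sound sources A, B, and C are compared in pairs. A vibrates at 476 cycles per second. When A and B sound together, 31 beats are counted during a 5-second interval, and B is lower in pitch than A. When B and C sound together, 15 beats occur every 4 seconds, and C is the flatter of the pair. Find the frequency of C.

466.05 Hz

A–B: Beat frequency = 31/5 = 6.2 Hz.
B is below A, so f_B = 476 − 6.2 = 469.8 Hz.
B–C: Beat frequency = 15/4 = 3.75 Hz.
C is below B, so f_C = 469.8 − 3.75 = 466.05 Hz.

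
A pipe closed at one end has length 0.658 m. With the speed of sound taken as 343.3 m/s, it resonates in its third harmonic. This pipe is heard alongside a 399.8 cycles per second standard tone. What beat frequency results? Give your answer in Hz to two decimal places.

Closed pipe (odd harmonics): f_n = n·v/(4L) = 3·343.3/(4·0.658) = 391.2994 Hz.
f_beat = |391.2994 − 399.8| = 8.50 Hz.

8.50 Hz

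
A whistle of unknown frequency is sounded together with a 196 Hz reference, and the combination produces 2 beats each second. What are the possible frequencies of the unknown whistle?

|f − 196| = 2, so f = 196 ± 2.

194 Hz or 198 Hz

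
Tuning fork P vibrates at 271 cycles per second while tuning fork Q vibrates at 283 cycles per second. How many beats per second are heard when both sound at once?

12 Hz

f_beat = |f₁ − f₂|.
|271 − 283| = 12 Hz.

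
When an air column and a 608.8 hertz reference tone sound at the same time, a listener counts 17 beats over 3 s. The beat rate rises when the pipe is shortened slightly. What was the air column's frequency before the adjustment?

Beat frequency = 17/3 = 5.6667 Hz.
|f − 608.8| = 5.6667, so the air column was at either 603.1333 Hz or 614.4667 Hz.
A shorter pipe has a higher fundamental; the adjustment raises the air column's frequency.
The beat rate rose, so the adjustment moved the air column further from 608.8 Hz — it was already above the reference.

614.4667 Hz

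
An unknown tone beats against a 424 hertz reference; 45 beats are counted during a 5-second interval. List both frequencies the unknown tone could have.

Beat frequency = 45/5 = 9 Hz.
|f − 424| = 9, so f = 424 ± 9.

415 Hz or 433 Hz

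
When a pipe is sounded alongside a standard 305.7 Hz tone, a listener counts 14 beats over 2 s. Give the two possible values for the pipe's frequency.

Beat frequency = 14/2 = 7 Hz.
|f − 305.7| = 7, so f = 305.7 ± 7.

298.7 Hz or 312.7 Hz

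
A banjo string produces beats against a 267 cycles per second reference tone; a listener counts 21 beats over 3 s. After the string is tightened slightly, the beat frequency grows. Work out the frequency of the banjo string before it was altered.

274 Hz

Beat frequency = 21/3 = 7 Hz.
|f − 267| = 7, so the banjo string was at either 260 Hz or 274 Hz.
Increasing tension raises a string's frequency; the adjustment raises the banjo string's frequency.
The beat rate rose, so the adjustment moved the banjo string further from 267 Hz — it was already above the reference.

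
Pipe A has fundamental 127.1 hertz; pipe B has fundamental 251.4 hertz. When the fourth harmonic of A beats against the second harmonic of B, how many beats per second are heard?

Fourth harmonic of the first: 4·127.1 = 508.4 Hz.
Second harmonic of the second: 2·251.4 = 502.8 Hz.
f_beat = |508.4 − 502.8| = 5.6 Hz.

5.6 Hz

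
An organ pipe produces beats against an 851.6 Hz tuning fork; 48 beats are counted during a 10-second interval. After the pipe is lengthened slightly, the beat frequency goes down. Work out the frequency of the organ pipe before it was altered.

856.4 Hz

Beat frequency = 48/10 = 4.8 Hz.
|f − 851.6| = 4.8, so the organ pipe was at either 846.8 Hz or 856.4 Hz.
A longer pipe has a lower fundamental; the adjustment lowers the organ pipe's frequency.
The beat rate fell, so the adjustment moved the organ pipe toward 851.6 Hz — it must have started above the reference.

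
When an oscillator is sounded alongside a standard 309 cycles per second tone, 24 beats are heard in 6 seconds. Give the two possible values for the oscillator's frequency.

Beat frequency = 24/6 = 4 Hz.
|f − 309| = 4, so f = 309 ± 4.

305 Hz or 313 Hz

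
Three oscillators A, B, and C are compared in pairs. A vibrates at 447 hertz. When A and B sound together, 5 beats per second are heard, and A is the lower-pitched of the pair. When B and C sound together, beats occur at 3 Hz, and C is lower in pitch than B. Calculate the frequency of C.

B is above A, so f_B = 447 + 5 = 452 Hz.
C is below B, so f_C = 452 − 3 = 449 Hz.

449 Hz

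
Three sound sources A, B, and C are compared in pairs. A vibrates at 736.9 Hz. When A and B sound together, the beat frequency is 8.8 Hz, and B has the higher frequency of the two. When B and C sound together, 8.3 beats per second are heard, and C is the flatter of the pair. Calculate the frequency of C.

737.4 Hz

B is above A, so f_B = 736.9 + 8.8 = 745.7 Hz.
C is below B, so f_C = 745.7 − 8.3 = 737.4 Hz.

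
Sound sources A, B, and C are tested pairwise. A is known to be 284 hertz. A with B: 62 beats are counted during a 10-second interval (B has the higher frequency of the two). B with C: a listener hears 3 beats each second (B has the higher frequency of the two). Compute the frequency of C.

287.2 Hz

A–B: Beat frequency = 62/10 = 6.2 Hz.
B is above A, so f_B = 284 + 6.2 = 290.2 Hz.
C is below B, so f_C = 290.2 − 3 = 287.2 Hz.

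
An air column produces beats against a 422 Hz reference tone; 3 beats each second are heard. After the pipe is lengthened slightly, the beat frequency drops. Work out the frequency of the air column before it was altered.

425 Hz

|f − 422| = 3, so the air column was at either 419 Hz or 425 Hz.
A longer pipe has a lower fundamental; the adjustment lowers the air column's frequency.
The beat rate fell, so the adjustment moved the air column toward 422 Hz — it must have started above the reference.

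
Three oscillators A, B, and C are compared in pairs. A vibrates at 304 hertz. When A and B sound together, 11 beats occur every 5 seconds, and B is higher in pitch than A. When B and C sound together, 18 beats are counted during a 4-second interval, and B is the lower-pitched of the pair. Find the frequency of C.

310.7 Hz

A–B: Beat frequency = 11/5 = 2.2 Hz.
B is above A, so f_B = 304 + 2.2 = 306.2 Hz.
B–C: Beat frequency = 18/4 = 4.5 Hz.
C is above B, so f_C = 306.2 + 4.5 = 310.7 Hz.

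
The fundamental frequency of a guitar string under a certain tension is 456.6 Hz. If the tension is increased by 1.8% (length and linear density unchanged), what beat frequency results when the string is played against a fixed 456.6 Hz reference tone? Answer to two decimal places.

4.09 Hz

For a string, f ∝ √T, so the new frequency is 456.6·√1.018 = 460.6911 Hz.
f_beat = |460.6911 − 456.6| = 4.09 Hz.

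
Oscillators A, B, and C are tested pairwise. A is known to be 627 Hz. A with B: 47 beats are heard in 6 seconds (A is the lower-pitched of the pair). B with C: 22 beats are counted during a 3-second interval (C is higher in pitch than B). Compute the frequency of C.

A–B: Beat frequency = 47/6 = 7.8333 Hz.
B is above A, so f_B = 627 + 7.8333 = 634.8333 Hz.
B–C: Beat frequency = 22/3 = 7.3333 Hz.
C is above B, so f_C = 634.8333 + 7.3333 = 642.1667 Hz.

642.1667 Hz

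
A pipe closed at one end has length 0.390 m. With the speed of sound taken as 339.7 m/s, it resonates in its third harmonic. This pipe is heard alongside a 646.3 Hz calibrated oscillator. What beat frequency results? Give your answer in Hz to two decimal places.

6.97 Hz

Closed pipe (odd harmonics): f_n = n·v/(4L) = 3·339.7/(4·0.390) = 653.2692 Hz.
f_beat = |653.2692 − 646.3| = 6.97 Hz.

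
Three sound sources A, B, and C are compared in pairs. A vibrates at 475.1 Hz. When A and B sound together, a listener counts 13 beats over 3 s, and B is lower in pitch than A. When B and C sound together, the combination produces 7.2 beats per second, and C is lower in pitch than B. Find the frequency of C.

463.5667 Hz

A–B: Beat frequency = 13/3 = 4.3333 Hz.
B is below A, so f_B = 475.1 − 4.3333 = 470.7667 Hz.
C is below B, so f_C = 470.7667 − 7.2 = 463.5667 Hz.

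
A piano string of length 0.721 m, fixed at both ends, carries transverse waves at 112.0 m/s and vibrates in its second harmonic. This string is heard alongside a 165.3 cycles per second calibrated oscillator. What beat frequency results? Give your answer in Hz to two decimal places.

9.96 Hz

For a string fixed at both ends, f_n = n·v/(2L) = 2·112.0/(2·0.721) = 155.3398 Hz.
f_beat = |155.3398 − 165.3| = 9.96 Hz.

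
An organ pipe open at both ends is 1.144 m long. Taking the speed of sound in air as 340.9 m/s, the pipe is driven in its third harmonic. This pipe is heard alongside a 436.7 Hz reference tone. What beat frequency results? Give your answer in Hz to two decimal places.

10.28 Hz

Open pipe: f_n = n·v/(2L) = 3·340.9/(2·1.144) = 446.9843 Hz.
f_beat = |446.9843 − 436.7| = 10.28 Hz.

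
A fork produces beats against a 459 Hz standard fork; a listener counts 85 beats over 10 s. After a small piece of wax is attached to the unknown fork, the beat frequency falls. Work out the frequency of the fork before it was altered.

Beat frequency = 85/10 = 8.5 Hz.
|f − 459| = 8.5, so the fork was at either 450.5 Hz or 467.5 Hz.
Loading a fork with wax lowers its frequency; the adjustment lowers the fork's frequency.
The beat rate fell, so the adjustment moved the fork toward 459 Hz — it must have started above the reference.

467.5 Hz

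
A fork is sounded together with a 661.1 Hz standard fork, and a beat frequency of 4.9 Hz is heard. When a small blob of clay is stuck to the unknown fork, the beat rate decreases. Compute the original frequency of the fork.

666 Hz

|f − 661.1| = 4.9, so the fork was at either 656.2 Hz or 666 Hz.
Adding mass to a fork lowers its frequency; the adjustment lowers the fork's frequency.
The beat rate fell, so the adjustment moved the fork toward 661.1 Hz — it must have started above the reference.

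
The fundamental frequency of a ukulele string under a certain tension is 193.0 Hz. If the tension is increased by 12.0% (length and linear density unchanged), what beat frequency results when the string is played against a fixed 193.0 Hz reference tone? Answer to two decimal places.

11.25 Hz

For a string, f ∝ √T, so the new frequency is 193.0·√1.120 = 204.2520 Hz.
f_beat = |204.2520 − 193.0| = 11.25 Hz.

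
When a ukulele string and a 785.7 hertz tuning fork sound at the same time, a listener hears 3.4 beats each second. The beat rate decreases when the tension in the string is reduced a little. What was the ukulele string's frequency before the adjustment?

789.1 Hz

|f − 785.7| = 3.4, so the ukulele string was at either 782.3 Hz or 789.1 Hz.
Lower tension means lower frequency; the adjustment lowers the ukulele string's frequency.
The beat rate fell, so the adjustment moved the ukulele string toward 785.7 Hz — it must have started above the reference.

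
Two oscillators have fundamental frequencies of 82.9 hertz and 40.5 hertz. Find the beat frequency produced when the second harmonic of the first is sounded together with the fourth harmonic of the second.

Second harmonic of the first: 2·82.9 = 165.8 Hz.
Fourth harmonic of the second: 4·40.5 = 162.0 Hz.
f_beat = |165.8 − 162.0| = 3.8 Hz.

3.8 Hz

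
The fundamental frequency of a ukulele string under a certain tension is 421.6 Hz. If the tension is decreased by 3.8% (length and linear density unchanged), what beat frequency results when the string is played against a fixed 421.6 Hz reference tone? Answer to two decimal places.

For a string, f ∝ √T, so the new frequency is 421.6·√0.962 = 413.5120 Hz.
f_beat = |413.5120 − 421.6| = 8.09 Hz.

8.09 Hz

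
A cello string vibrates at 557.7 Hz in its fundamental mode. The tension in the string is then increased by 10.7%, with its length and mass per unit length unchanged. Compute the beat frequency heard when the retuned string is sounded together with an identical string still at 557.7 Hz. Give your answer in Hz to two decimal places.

For a string, f ∝ √T, so the new frequency is 557.7·√1.107 = 586.7789 Hz.
f_beat = |586.7789 − 557.7| = 29.08 Hz.

29.08 Hz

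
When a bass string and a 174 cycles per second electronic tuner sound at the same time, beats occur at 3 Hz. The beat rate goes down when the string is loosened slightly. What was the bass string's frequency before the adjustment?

|f − 174| = 3, so the bass string was at either 171 Hz or 177 Hz.
Reducing tension lowers a string's frequency; the adjustment lowers the bass string's frequency.
The beat rate fell, so the adjustment moved the bass string toward 174 Hz — it must have started above the reference.

177 Hz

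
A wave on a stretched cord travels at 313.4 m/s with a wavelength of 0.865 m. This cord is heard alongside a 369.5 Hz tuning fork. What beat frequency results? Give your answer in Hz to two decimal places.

7.19 Hz

Source frequency f = v/λ = 313.4/0.865 = 362.3121 Hz.
f_beat = |362.3121 − 369.5| = 7.19 Hz.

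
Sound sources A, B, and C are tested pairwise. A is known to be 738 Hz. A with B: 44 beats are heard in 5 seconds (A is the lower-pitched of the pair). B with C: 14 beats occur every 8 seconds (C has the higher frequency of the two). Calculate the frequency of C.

748.55 Hz

A–B: Beat frequency = 44/5 = 8.8 Hz.
B is above A, so f_B = 738 + 8.8 = 746.8 Hz.
B–C: Beat frequency = 14/8 = 1.75 Hz.
C is above B, so f_C = 746.8 + 1.75 = 748.55 Hz.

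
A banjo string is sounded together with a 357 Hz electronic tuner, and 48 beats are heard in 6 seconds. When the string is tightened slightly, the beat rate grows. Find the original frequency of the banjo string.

365 Hz

Beat frequency = 48/6 = 8 Hz.
|f − 357| = 8, so the banjo string was at either 349 Hz or 365 Hz.
Increasing tension raises a string's frequency; the adjustment raises the banjo string's frequency.
The beat rate rose, so the adjustment moved the banjo string further from 357 Hz — it was already above the reference.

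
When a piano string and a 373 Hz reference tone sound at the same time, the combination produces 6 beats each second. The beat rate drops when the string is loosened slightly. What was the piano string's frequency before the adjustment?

|f − 373| = 6, so the piano string was at either 367 Hz or 379 Hz.
Reducing tension lowers a string's frequency; the adjustment lowers the piano string's frequency.
The beat rate fell, so the adjustment moved the piano string toward 373 Hz — it must have started above the reference.

379 Hz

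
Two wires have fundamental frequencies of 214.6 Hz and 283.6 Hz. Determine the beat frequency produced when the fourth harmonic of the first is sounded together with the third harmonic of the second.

Fourth harmonic of the first: 4·214.6 = 858.4 Hz.
Third harmonic of the second: 3·283.6 = 850.8 Hz.
f_beat = |858.4 − 850.8| = 7.6 Hz.

7.6 Hz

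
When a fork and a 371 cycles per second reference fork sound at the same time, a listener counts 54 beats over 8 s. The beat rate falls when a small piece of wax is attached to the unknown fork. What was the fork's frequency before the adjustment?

377.75 Hz

Beat frequency = 54/8 = 6.75 Hz.
|f − 371| = 6.75, so the fork was at either 364.25 Hz or 377.75 Hz.
Loading a fork with wax lowers its frequency; the adjustment lowers the fork's frequency.
The beat rate fell, so the adjustment moved the fork toward 371 Hz — it must have started above the reference.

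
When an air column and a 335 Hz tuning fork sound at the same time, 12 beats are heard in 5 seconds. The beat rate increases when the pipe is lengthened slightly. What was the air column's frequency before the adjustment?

Beat frequency = 12/5 = 2.4 Hz.
|f − 335| = 2.4, so the air column was at either 332.6 Hz or 337.4 Hz.
A longer pipe has a lower fundamental; the adjustment lowers the air column's frequency.
The beat rate rose, so the adjustment moved the air column further from 335 Hz — it was already below the reference.

332.6 Hz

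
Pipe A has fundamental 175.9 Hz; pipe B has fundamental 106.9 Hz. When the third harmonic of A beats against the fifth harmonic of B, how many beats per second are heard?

6.8 Hz

Third harmonic of the first: 3·175.9 = 527.7 Hz.
Fifth harmonic of the second: 5·106.9 = 534.5 Hz.
f_beat = |527.7 − 534.5| = 6.8 Hz.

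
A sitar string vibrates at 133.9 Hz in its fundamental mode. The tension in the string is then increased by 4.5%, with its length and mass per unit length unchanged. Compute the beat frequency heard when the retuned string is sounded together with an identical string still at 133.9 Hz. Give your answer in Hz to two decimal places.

For a string, f ∝ √T, so the new frequency is 133.9·√1.045 = 136.8796 Hz.
f_beat = |136.8796 − 133.9| = 2.98 Hz.

2.98 Hz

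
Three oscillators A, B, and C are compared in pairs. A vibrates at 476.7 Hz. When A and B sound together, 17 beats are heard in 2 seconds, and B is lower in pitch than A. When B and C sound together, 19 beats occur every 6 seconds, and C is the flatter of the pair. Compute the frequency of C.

465.0333 Hz

A–B: Beat frequency = 17/2 = 8.5 Hz.
B is below A, so f_B = 476.7 − 8.5 = 468.2 Hz.
B–C: Beat frequency = 19/6 = 3.1667 Hz.
C is below B, so f_C = 468.2 − 3.1667 = 465.0333 Hz.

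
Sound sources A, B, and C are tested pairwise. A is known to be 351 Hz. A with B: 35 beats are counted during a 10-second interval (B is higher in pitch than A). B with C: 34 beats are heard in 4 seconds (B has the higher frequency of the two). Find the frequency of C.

346 Hz

A–B: Beat frequency = 35/10 = 3.5 Hz.
B is above A, so f_B = 351 + 3.5 = 354.5 Hz.
B–C: Beat frequency = 34/4 = 8.5 Hz.
C is below B, so f_C = 354.5 − 8.5 = 346 Hz.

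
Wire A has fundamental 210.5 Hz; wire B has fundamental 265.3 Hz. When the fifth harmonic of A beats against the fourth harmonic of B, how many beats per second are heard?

Fifth harmonic of the first: 5·210.5 = 1052.5 Hz.
Fourth harmonic of the second: 4·265.3 = 1061.2 Hz.
f_beat = |1052.5 − 1061.2| = 8.7 Hz.

8.7 Hz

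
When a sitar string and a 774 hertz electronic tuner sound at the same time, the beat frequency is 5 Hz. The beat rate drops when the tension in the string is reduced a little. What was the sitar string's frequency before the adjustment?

779 Hz

|f − 774| = 5, so the sitar string was at either 769 Hz or 779 Hz.
Lower tension means lower frequency; the adjustment lowers the sitar string's frequency.
The beat rate fell, so the adjustment moved the sitar string toward 774 Hz — it must have started above the reference.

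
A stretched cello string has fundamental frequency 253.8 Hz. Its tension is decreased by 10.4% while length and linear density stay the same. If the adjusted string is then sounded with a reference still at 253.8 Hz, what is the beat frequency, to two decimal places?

For a string, f ∝ √T, so the new frequency is 253.8·√0.896 = 240.2402 Hz.
f_beat = |240.2402 − 253.8| = 13.56 Hz.

13.56 Hz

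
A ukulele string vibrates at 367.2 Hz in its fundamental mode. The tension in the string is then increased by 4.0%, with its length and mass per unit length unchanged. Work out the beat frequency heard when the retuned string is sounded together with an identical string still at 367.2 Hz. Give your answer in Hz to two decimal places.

7.27 Hz

For a string, f ∝ √T, so the new frequency is 367.2·√1.040 = 374.4720 Hz.
f_beat = |374.4720 − 367.2| = 7.27 Hz.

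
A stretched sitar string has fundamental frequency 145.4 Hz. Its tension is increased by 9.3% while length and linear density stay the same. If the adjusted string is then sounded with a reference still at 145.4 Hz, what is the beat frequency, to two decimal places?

6.61 Hz

For a string, f ∝ √T, so the new frequency is 145.4·√1.093 = 152.0108 Hz.
f_beat = |152.0108 − 145.4| = 6.61 Hz.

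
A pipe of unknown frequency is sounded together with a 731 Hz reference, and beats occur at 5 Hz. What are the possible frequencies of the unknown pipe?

|f − 731| = 5, so f = 731 ± 5.

726 Hz or 736 Hz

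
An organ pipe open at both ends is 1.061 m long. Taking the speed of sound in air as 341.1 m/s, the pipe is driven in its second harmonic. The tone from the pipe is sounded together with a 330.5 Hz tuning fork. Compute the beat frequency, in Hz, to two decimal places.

9.01 Hz

Open pipe: f_n = n·v/(2L) = 2·341.1/(2·1.061) = 321.4892 Hz.
f_beat = |321.4892 − 330.5| = 9.01 Hz.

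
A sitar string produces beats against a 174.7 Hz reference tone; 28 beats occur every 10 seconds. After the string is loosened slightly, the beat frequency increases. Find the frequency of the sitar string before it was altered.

Beat frequency = 28/10 = 2.8 Hz.
|f − 174.7| = 2.8, so the sitar string was at either 171.9 Hz or 177.5 Hz.
Reducing tension lowers a string's frequency; the adjustment lowers the sitar string's frequency.
The beat rate rose, so the adjustment moved the sitar string further from 174.7 Hz — it was already below the reference.

171.9 Hz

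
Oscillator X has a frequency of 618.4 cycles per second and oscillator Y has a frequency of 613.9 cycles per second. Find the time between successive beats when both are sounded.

f_beat = |618.4 − 613.9| = 4.5 Hz.
Beat period T = 1 / f_beat = 1 / 4.5 s.

0.222 s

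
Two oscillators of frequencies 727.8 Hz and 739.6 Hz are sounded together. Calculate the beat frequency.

f_beat = |f₁ − f₂|.
|727.8 − 739.6| = 11.8 Hz.

11.8 Hz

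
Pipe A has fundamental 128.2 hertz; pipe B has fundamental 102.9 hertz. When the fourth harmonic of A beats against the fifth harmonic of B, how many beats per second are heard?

1.7 Hz

Fourth harmonic of the first: 4·128.2 = 512.8 Hz.
Fifth harmonic of the second: 5·102.9 = 514.5 Hz.
f_beat = |512.8 − 514.5| = 1.7 Hz.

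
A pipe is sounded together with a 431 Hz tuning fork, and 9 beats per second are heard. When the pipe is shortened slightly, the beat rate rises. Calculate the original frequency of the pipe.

|f − 431| = 9, so the pipe was at either 422 Hz or 440 Hz.
A shorter pipe has a higher fundamental; the adjustment raises the pipe's frequency.
The beat rate rose, so the adjustment moved the pipe further from 431 Hz — it was already above the reference.

440 Hz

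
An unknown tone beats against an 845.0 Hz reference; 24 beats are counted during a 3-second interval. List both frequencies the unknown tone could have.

837 Hz or 853 Hz

Beat frequency = 24/3 = 8 Hz.
|f − 845.0| = 8, so f = 845.0 ± 8.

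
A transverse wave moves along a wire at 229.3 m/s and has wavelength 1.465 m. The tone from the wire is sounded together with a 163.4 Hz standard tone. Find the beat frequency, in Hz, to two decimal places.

Source frequency f = v/λ = 229.3/1.465 = 156.5188 Hz.
f_beat = |156.5188 − 163.4| = 6.88 Hz.

6.88 Hz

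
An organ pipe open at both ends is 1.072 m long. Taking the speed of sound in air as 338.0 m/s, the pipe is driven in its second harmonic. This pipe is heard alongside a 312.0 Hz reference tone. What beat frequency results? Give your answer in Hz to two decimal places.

Open pipe: f_n = n·v/(2L) = 2·338.0/(2·1.072) = 315.2985 Hz.
f_beat = |315.2985 − 312.0| = 3.30 Hz.

3.30 Hz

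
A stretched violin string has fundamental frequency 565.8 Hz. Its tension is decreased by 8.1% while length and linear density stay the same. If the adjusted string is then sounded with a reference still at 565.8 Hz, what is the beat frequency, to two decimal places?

23.40 Hz

For a string, f ∝ √T, so the new frequency is 565.8·√0.919 = 542.4013 Hz.
f_beat = |542.4013 − 565.8| = 23.40 Hz.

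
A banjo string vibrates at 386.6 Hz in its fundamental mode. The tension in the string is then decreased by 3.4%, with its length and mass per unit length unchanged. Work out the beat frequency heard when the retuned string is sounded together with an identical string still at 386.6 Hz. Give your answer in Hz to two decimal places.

6.63 Hz

For a string, f ∝ √T, so the new frequency is 386.6·√0.966 = 379.9710 Hz.
f_beat = |379.9710 − 386.6| = 6.63 Hz.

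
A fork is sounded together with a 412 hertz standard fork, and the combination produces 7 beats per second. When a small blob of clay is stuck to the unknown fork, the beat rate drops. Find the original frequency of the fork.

419 Hz

|f − 412| = 7, so the fork was at either 405 Hz or 419 Hz.
Adding mass to a fork lowers its frequency; the adjustment lowers the fork's frequency.
The beat rate fell, so the adjustment moved the fork toward 412 Hz — it must have started above the reference.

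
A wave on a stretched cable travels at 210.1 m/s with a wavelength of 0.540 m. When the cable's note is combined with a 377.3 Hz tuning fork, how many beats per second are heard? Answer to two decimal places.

11.77 Hz

Source frequency f = v/λ = 210.1/0.540 = 389.0741 Hz.
f_beat = |389.0741 − 377.3| = 11.77 Hz.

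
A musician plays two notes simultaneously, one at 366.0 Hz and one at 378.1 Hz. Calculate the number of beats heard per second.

12.1 Hz

Beats arise from superposition of two nearby frequencies; the beat rate is |f₁ − f₂|.
|366.0 − 378.1| = 12.1 Hz.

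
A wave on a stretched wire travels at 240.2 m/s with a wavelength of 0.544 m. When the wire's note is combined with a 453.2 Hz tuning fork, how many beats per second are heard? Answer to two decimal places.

Source frequency f = v/λ = 240.2/0.544 = 441.5441 Hz.
f_beat = |441.5441 − 453.2| = 11.66 Hz.

11.66 Hz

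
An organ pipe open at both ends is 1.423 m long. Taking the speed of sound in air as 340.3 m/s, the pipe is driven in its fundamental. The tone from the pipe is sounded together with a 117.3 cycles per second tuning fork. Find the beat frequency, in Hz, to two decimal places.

2.27 Hz

Open pipe: f_n = n·v/(2L) = 1·340.3/(2·1.423) = 119.5713 Hz.
f_beat = |119.5713 − 117.3| = 2.27 Hz.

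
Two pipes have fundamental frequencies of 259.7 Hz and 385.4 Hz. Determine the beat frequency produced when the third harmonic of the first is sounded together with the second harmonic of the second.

Third harmonic of the first: 3·259.7 = 779.1 Hz.
Second harmonic of the second: 2·385.4 = 770.8 Hz.
f_beat = |779.1 − 770.8| = 8.3 Hz.

8.3 Hz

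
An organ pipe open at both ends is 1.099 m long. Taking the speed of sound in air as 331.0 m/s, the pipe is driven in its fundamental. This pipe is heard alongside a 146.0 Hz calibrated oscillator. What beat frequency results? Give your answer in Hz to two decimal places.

4.59 Hz

Open pipe: f_n = n·v/(2L) = 1·331.0/(2·1.099) = 150.5914 Hz.
f_beat = |150.5914 − 146.0| = 4.59 Hz.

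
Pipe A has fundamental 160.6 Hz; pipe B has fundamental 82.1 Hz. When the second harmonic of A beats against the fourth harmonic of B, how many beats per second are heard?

Second harmonic of the first: 2·160.6 = 321.2 Hz.
Fourth harmonic of the second: 4·82.1 = 328.4 Hz.
f_beat = |321.2 − 328.4| = 7.2 Hz.

7.2 Hz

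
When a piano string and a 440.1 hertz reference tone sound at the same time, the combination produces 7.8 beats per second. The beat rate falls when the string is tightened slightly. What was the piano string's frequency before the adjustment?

|f − 440.1| = 7.8, so the piano string was at either 432.3 Hz or 447.9 Hz.
Increasing tension raises a string's frequency; the adjustment raises the piano string's frequency.
The beat rate fell, so the adjustment moved the piano string toward 440.1 Hz — it must have started below the reference.

432.3 Hz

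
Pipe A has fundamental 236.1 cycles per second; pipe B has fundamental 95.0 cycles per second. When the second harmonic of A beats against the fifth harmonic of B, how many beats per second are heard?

2.8 Hz

Second harmonic of the first: 2·236.1 = 472.2 Hz.
Fifth harmonic of the second: 5·95.0 = 475.0 Hz.
f_beat = |472.2 − 475.0| = 2.8 Hz.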